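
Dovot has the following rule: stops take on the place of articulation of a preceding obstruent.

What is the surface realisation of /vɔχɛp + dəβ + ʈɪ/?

/d/ is a voiced alveolar stop. The preceding trigger /p/ is bilabial, so /d/ must become bilabial as well.
Changing only its place to bilabial gives [b] — the voiced bilabial stop.
The same rule applies at the second boundary: /ʈ/ → [p] next to /β/.

[vɔχɛpbəβpɪ]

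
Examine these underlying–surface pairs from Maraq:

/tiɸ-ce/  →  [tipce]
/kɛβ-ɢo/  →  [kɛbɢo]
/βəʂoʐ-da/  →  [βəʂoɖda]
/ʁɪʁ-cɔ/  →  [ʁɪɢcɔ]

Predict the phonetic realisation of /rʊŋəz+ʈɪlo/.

The data show regressive manner assimilation: /ɸ/ → [p] before /c/; /β/ → [b] before /ɢ/; /ʐ/ → [ɖ] before /d/; /ʁ/ → [ɢ] before /c/. In each pair only manner changes, matching the following consonant, while place and voice stay constant.
The rule targets /z/ (voiced alveolar fricative), which sits before the trigger /ʈ/ (stop).
Changing only its manner to stop gives [d] — the voiced alveolar stop.

[rʊŋədʈɪlo]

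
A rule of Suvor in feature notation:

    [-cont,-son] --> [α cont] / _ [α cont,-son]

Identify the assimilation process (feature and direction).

The rule copies [cont] (continuancy) from the environment onto the target stops; since [±cont] encodes the stop/fricative manner contrast, the assimilating dimension is manner.
The conditioning segment sits to the right of the focus bar, meaning the trigger follows the segment that changes — regressive assimilation.

regressive manner assimilation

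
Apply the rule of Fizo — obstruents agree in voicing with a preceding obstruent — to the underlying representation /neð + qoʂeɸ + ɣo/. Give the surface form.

[neðɢoʂeɸxo]

The rule targets /q/ (voiceless uvular stop), which sits after the trigger /ð/ (voiced).
The voiced uvular stop is [ɢ], so /q/ → [ɢ].
At the second juncture, /ɣ/ likewise becomes [x] adjacent to /ɸ/.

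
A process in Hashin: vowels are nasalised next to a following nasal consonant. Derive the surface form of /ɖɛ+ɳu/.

The vowel /ɛ/ is adjacent to the following nasal /ɳ/, so it acquires [+nasal] and surfaces as [ɛ̃].

[ɖɛ̃ɳu]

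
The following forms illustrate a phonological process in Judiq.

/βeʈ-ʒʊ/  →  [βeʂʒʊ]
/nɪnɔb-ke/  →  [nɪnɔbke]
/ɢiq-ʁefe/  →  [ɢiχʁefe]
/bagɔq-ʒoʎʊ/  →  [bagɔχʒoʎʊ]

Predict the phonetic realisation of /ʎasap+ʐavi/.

The data show regressive manner assimilation: /ʈ/ → [ʂ] before /ʒ/; /q/ → [χ] before /ʁ/; /q/ → [χ] before /ʒ/. In each pair only manner changes, matching the following consonant, while place and voice stay constant.
Nothing changes in [nɪnɔbke]: there the adjacent consonants already agree in manner (/b/ and /k/ are both stops), so this form is consistent with the same rule.
/p/ is a voiceless bilabial stop. The following trigger /ʐ/ is a fricative, so /p/ must become a fricative as well.
A voiceless bilabial fricative is [ɸ], so the surface segment is [ɸ].

[ʎasaɸʐavi]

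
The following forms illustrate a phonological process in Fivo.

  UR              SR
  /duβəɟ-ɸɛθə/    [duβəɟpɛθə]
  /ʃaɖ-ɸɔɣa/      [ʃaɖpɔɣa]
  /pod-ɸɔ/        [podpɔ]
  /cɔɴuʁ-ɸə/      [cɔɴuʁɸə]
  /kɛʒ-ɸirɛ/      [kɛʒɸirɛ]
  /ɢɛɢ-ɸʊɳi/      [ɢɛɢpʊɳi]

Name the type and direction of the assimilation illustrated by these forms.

Comparing underlying and surface forms, /ɸ/ → [p] is the alternation; the neighbouring /ɟ/ is constant.
The change fricative → stop matches the manner of the preceding /ɟ/, identifying this as manner assimilation.
Place and voice are unchanged, so the assimilation is partial, not total.
The other alternating forms pattern the same way: /ɸ/ → [p] after /ɖ/ (fricative → stop, matching a stop); /ɸ/ → [p] after /d/ (fricative → stop, matching a stop); /ɸ/ → [p] after /ɢ/ (fricative → stop, matching a stop) — only manner changes, and always toward the preceding segment.
Nothing changes in [cɔɴuʁɸə], [kɛʒɸirɛ]: there the adjacent consonants already agree in manner (/ɸ/ and /ʁ/ are both fricatives; /ɸ/ and /ʒ/ are both fricatives), so these forms are consistent with the same rule.
The trigger is the preceding segment, so the direction is progressive (perseverative).

progressive manner assimilation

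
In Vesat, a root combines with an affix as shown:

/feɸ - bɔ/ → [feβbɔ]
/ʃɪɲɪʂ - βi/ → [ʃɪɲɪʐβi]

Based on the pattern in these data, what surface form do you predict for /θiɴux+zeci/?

[θiɴuɣzeci]

The data show regressive voicing assimilation: /ɸ/ → [β] before /b/; /ʂ/ → [ʐ] before /β/. In each pair only voicing changes, matching the following consonant, while place and manner stay constant.
/x/ is a voiceless velar fricative. The following trigger /z/ is voiced, so /x/ must become voiced as well.
Changing only its voicing to voiced gives [ɣ] — the voiced velar fricative.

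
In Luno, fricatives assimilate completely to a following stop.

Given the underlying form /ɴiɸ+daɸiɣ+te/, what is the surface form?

/ɸ/ is the segment targeted by the rule; it sits immediately before /d/, so it assimilates completely and surfaces as [d].
At the second juncture, /ɣ/ likewise becomes [t] adjacent to /t/.

[ɴiddaɸitte]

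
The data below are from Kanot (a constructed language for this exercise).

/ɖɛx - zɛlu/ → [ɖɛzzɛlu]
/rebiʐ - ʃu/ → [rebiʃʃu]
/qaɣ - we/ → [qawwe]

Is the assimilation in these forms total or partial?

Comparing underlying and surface forms, /x/ → [z] is the alternation; the neighbouring /z/ is constant.
The output [z] is identical to the trigger /z/ — every feature (place, manner, voicing) has been copied — so this is total assimilation.
The remaining alternations confirm this: /ʐ/ → [ʃ] before /ʃ/; /ɣ/ → [w] before /w/ — in each case the output is a copy of the following consonant.

total assimilation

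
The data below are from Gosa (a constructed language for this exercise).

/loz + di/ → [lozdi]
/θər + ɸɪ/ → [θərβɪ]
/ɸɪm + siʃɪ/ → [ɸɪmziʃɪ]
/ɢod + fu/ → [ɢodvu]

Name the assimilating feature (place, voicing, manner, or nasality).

The segment that alternates is /ɸ/, which surfaces as [β] when adjacent to /r/.
The change voiceless → voiced matches the voicing of the preceding /r/, identifying this as voicing assimilation.
The other alternating forms pattern the same way: /s/ → [z] after /m/ (voiceless → voiced, matching voiced); /f/ → [v] after /d/ (voiceless → voiced, matching voiced) — only voicing changes, and always toward the preceding segment.
Nothing changes in [lozdi]: there the adjacent consonants already agree in voicing (/d/ and /z/ are both voiced), so this form is consistent with the same rule.

voicing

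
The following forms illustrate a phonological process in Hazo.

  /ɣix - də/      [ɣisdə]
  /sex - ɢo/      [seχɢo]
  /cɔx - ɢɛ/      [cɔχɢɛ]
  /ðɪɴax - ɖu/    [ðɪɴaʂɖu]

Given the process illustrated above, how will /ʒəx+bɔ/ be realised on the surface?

[ʒəɸbɔ]

The data show regressive place assimilation: /x/ → [s] before /d/; /x/ → [χ] before /ɢ/; /x/ → [ʂ] before /ɖ/. In each pair only place changes, matching the following consonant, while manner and voice stay constant.
/x/ is a voiceless velar fricative. The following trigger /b/ is bilabial, so /x/ must become bilabial as well.
Changing only its place to bilabial gives [ɸ] — the voiceless bilabial fricative.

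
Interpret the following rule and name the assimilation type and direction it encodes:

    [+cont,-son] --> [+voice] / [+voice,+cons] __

The target ([+cont,-son], fricatives) acquires [+voice] next to a voiced consonant ([+voice,+cons]) — it takes on the voicing of its neighbour, so the feature that spreads is voicing.
Since the environment is written before the underscore, the trigger precedes the target; the direction is progressive.

progressive voicing assimilation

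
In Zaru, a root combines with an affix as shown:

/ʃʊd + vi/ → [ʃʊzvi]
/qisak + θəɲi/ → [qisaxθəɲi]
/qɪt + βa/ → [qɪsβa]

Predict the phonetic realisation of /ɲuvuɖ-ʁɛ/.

The data show regressive manner assimilation: /d/ → [z] before /v/; /k/ → [x] before /θ/; /t/ → [s] before /β/. In each pair only manner changes, matching the following consonant, while place and voice stay constant.
The rule targets /ɖ/ (voiced retroflex stop), which sits before the trigger /ʁ/ (fricative).
A voiced retroflex fricative is [ʐ], so the surface segment is [ʐ].

[ɲuvuʐʁɛ]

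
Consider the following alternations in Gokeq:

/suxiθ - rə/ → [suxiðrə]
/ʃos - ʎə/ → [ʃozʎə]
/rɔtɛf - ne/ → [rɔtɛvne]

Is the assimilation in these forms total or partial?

partial assimilation

Comparing underlying and surface forms, /θ/ → [ð] is the alternation; the neighbouring /r/ is constant.
/θ/ is voiceless while /r/ is voiced; the output [ð] is voiced, matching the trigger — so the feature that spreads is voicing.
Place and manner are unchanged, so the assimilation is partial, not total.
Checking the remaining alternations: /s/ → [z] before /ʎ/ (voiceless → voiced, matching voiced); /f/ → [v] before /n/ (voiceless → voiced, matching voiced) — only voicing changes, and always toward the following segment.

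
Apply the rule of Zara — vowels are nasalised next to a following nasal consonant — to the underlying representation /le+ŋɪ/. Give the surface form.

[lẽŋɪ]

The vowel /e/ is adjacent to the following nasal /ŋ/, so it acquires [+nasal] and surfaces as [ẽ].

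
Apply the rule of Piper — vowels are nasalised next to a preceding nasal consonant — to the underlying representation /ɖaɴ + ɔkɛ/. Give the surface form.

The vowel /ɔ/ is adjacent to the preceding nasal /ɴ/, so it acquires [+nasal] and surfaces as [ɔ̃].

[ɖaɴɔ̃kɛ]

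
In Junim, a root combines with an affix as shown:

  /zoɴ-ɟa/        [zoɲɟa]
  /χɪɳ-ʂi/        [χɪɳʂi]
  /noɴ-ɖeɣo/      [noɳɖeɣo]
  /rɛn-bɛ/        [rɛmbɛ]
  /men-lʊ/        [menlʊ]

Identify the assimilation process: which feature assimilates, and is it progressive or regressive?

Underlying /ɴ/ is realised as [ɲ] next to /ɟ/; /ɟ/ itself does not change.
/ɴ/ is uvular while /ɟ/ is palatal; the output [ɲ] is palatal, matching the trigger — so the feature that spreads is place.
Manner and voice are unchanged, so the assimilation is partial, not total.
The other alternating forms pattern the same way: /ɴ/ → [ɳ] before /ɖ/ (uvular → retroflex, matching retroflex); /n/ → [m] before /b/ (alveolar → bilabial, matching bilabial) — only place changes, and always toward the following segment.
No alternation appears in [χɪɳʂi], [menlʊ]: there the adjacent consonants already agree in place (/ɳ/ and /ʂ/ are both retroflex; /n/ and /l/ are both alveolar), so these forms are consistent with the same rule.
The trigger is the following segment, so the direction is regressive (anticipatory).

regressive place assimilation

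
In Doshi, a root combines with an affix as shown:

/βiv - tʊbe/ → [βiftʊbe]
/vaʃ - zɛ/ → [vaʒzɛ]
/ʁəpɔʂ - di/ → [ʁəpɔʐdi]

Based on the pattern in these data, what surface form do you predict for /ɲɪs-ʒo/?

[ɲɪzʒo]

The data show regressive voicing assimilation: /v/ → [f] before /t/; /ʃ/ → [ʒ] before /z/; /ʂ/ → [ʐ] before /d/. In each pair only voicing changes, matching the following consonant, while place and manner stay constant.
The rule targets /s/ (voiceless alveolar fricative), which sits before the trigger /ʒ/ (voiced).
A voiced alveolar fricative is [z], so the surface segment is [z].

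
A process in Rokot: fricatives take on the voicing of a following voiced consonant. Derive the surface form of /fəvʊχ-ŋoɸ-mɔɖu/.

The rule targets /χ/ (voiceless uvular fricative), which sits before the trigger /ŋ/ (voiced).
A voiced uvular fricative is [ʁ], so the surface segment is [ʁ].
At the second juncture, /ɸ/ likewise becomes [β] adjacent to /m/.

[fəvʊʁŋoβmɔɖu]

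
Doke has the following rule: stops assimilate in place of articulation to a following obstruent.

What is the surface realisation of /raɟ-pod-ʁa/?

/ɟ/ is a voiced palatal stop. The following trigger /p/ is bilabial, so /ɟ/ must become bilabial as well.
The voiced bilabial stop is [b], so /ɟ/ → [b].
At the second juncture, /d/ likewise becomes [ɢ] adjacent to /ʁ/.

[rabpoɢʁa]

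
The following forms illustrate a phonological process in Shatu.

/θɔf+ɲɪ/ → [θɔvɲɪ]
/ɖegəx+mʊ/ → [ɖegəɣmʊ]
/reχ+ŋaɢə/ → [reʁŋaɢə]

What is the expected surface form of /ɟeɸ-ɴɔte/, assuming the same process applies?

[ɟeβɴɔte]

The data show regressive voicing assimilation: /f/ → [v] before /ɲ/; /x/ → [ɣ] before /m/; /χ/ → [ʁ] before /ŋ/. In each pair only voicing changes, matching the following consonant, while place and manner stay constant.
/ɸ/ is a voiceless bilabial fricative. The following trigger /ɴ/ is voiced, so /ɸ/ must become voiced as well.
The voiced bilabial fricative is [β], so /ɸ/ → [β].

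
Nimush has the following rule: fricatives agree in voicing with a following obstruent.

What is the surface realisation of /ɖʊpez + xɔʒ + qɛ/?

/z/ is a voiced alveolar fricative. The following trigger /x/ is voiceless, so /z/ must become voiceless as well.
The voiceless alveolar fricative is [s], so /z/ → [s].
At the second juncture, /ʒ/ likewise becomes [ʃ] adjacent to /q/.

[ɖʊpesxɔʃqɛ]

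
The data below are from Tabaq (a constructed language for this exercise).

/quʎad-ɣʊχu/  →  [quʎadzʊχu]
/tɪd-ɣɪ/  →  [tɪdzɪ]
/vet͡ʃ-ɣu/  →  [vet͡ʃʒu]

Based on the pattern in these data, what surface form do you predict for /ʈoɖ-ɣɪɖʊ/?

[ʈoɖʐɪɖʊ]

The data show progressive place assimilation: /ɣ/ → [z] after /d/; /ɣ/ → [ʒ] after /t͡ʃ/. In each pair only place changes, matching the preceding consonant, while manner and voice stay constant.
The rule targets /ɣ/ (voiced velar fricative), which sits after the trigger /ɖ/ (retroflex).
A voiced retroflex fricative is [ʐ], so the surface segment is [ʐ].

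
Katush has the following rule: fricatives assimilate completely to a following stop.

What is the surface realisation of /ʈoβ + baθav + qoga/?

[ʈobbaθaqqoga]

/β/ is the segment targeted by the rule; it sits immediately before /b/, so it assimilates completely and surfaces as [b].
At the second juncture, /v/ likewise becomes [q] adjacent to /q/.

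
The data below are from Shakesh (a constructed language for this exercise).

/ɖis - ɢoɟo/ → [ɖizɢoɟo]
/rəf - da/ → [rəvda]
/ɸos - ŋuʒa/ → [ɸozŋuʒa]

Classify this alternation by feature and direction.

The segment that alternates is /s/, which surfaces as [z] when adjacent to /ɢ/.
/s/ is voiceless while /ɢ/ is voiced; the output [z] is voiced, matching the trigger — so the feature that spreads is voicing.
Place and manner are unchanged, so the assimilation is partial, not total.
The other alternating forms pattern the same way: /f/ → [v] before /d/ (voiceless → voiced, matching voiced); /s/ → [z] before /ŋ/ (voiceless → voiced, matching voiced) — only voicing changes, and always toward the following segment.
Since the segment that changes precedes the conditioning segment, the assimilation is regressive.

regressive voicing assimilation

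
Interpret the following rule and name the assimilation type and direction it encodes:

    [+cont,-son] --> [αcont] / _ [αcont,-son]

regressive manner assimilation

The shared variable α links the value of [cont] on the target to that of the neighbouring obstruent. [cont] distinguishes stops from fricatives — a manner-of-articulation feature — so this is manner assimilation.
Since the environment is written after the underscore, the trigger follows the target; the direction is regressive.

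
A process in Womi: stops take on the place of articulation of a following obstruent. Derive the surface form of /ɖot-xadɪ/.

[ɖokxadɪ]

/t/ is a voiceless alveolar stop. The following trigger /x/ is velar, so /t/ must become velar as well.
A voiceless velar stop is [k], so the surface segment is [k].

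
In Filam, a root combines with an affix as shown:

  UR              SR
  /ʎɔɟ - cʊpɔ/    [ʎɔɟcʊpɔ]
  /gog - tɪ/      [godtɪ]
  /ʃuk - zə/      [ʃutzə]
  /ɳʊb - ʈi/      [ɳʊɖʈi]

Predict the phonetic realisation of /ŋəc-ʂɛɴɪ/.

[ŋəʈʂɛɴɪ]

The data show regressive place assimilation: /g/ → [d] before /t/; /k/ → [t] before /z/; /b/ → [ɖ] before /ʈ/. In each pair only place changes, matching the following consonant, while manner and voice stay constant.
Nothing changes in [ʎɔɟcʊpɔ]: there the adjacent consonants already agree in place (/ɟ/ and /c/ are both palatal), so this form is consistent with the same rule.
/c/ is a voiceless palatal stop. The following trigger /ʂ/ is retroflex, so /c/ must become retroflex as well.
The voiceless retroflex stop is [ʈ], so /c/ → [ʈ].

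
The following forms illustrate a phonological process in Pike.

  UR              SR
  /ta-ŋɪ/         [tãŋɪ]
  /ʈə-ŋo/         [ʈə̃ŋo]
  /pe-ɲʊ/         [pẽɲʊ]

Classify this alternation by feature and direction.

The vowel /a/ surfaces as nasalised [ã] next to the following nasal /ŋ/ — it has acquired the [+nasal] feature of its neighbour.
The other forms show the same pattern: /ə/ → [ə̃] before /ŋ/; /e/ → [ẽ] before /ɲ/ — each time a vowel is nasalised next to a following nasal.
Because the conditioning nasal is to the right of the vowel that changes, the process is regressive (anticipatory).

regressive nasality assimilation (vowel nasalisation)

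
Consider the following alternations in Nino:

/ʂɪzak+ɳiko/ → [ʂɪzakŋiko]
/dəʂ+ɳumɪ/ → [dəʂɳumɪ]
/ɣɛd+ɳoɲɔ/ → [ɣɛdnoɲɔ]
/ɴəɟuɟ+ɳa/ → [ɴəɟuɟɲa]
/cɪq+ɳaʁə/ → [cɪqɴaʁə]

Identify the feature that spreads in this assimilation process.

The segment that alternates is /ɳ/, which surfaces as [ŋ] when adjacent to /k/.
The change retroflex → velar matches the place of the preceding /k/, identifying this as place assimilation.
Checking the remaining alternations: /ɳ/ → [n] after /d/ (retroflex → alveolar, matching alveolar); /ɳ/ → [ɲ] after /ɟ/ (retroflex → palatal, matching palatal); /ɳ/ → [ɴ] after /q/ (retroflex → uvular, matching uvular) — only place changes, and always toward the preceding segment.
Nothing changes in [dəʂɳumɪ]: there the adjacent consonants already agree in place (/ɳ/ and /ʂ/ are both retroflex), so this form is consistent with the same rule.

place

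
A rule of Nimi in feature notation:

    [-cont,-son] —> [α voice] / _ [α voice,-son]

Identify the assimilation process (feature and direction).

regressive voicing assimilation

The shared variable α links the value of [voice] on the target to the same value on the neighbouring segment, so voicing is the feature that assimilates.
Since the environment is written after the underscore, the trigger follows the target; the direction is regressive.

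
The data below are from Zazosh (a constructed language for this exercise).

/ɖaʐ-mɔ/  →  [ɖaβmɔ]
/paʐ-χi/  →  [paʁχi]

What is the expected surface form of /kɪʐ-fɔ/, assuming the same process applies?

The data show regressive place assimilation: /ʐ/ → [β] before /m/; /ʐ/ → [ʁ] before /χ/. In each pair only place changes, matching the following consonant, while manner and voice stay constant.
/ʐ/ is a voiced retroflex fricative. The following trigger /f/ is labiodental, so /ʐ/ must become labiodental as well.
Changing only its place to labiodental gives [v] — the voiced labiodental fricative.

[kɪvfɔ]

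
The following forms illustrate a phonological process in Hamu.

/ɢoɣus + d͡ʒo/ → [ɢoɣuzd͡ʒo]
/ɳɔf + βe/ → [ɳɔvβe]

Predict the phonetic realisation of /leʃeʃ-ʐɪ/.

[leʃeʒʐɪ]

The data show regressive voicing assimilation: /s/ → [z] before /d͡ʒ/; /f/ → [v] before /β/. In each pair only voicing changes, matching the following consonant, while place and manner stay constant.
The rule targets /ʃ/ (voiceless postalveolar fricative), which sits before the trigger /ʐ/ (voiced).
Changing only its voicing to voiced gives [ʒ] — the voiced postalveolar fricative.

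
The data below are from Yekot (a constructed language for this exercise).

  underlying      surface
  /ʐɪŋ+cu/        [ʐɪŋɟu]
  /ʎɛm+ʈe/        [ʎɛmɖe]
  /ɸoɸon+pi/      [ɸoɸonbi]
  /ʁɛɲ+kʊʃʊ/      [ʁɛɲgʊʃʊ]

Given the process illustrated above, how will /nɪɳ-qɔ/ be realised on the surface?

The data show progressive voicing assimilation: /c/ → [ɟ] after /ŋ/; /ʈ/ → [ɖ] after /m/; /p/ → [b] after /n/; /k/ → [g] after /ɲ/. In each pair only voicing changes, matching the preceding consonant, while place and manner stay constant.
/q/ is a voiceless uvular stop. The preceding trigger /ɳ/ is voiced, so /q/ must become voiced as well.
Changing only its voicing to voiced gives [ɢ] — the voiced uvular stop.

[nɪɳɢɔ]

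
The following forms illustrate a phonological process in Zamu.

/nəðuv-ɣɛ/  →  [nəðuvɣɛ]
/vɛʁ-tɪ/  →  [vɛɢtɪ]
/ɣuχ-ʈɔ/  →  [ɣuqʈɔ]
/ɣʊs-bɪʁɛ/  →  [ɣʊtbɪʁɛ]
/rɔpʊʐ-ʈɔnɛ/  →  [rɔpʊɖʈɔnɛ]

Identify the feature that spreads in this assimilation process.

manner

Underlying /ʁ/ is realised as [ɢ] next to /t/; /t/ itself does not change.
/ʁ/ is a fricative while /t/ is a stop; the output [ɢ] is a stop, matching the trigger — so the feature that spreads is manner.
The other alternating forms pattern the same way: /χ/ → [q] before /ʈ/ (fricative → stop, matching a stop); /s/ → [t] before /b/ (fricative → stop, matching a stop); /ʐ/ → [ɖ] before /ʈ/ (fricative → stop, matching a stop) — only manner changes, and always toward the following segment.
Nothing changes in [nəðuvɣɛ]: there the adjacent consonants already agree in manner (/v/ and /ɣ/ are both fricatives), so this form is consistent with the same rule.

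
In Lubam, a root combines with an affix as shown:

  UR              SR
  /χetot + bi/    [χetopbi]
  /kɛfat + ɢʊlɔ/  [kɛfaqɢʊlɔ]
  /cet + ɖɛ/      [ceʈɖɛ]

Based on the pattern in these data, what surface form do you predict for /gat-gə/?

[gakgə]

The data show regressive place assimilation: /t/ → [p] before /b/; /t/ → [q] before /ɢ/; /t/ → [ʈ] before /ɖ/. In each pair only place changes, matching the following consonant, while manner and voice stay constant.
The rule targets /t/ (voiceless alveolar stop), which sits before the trigger /g/ (velar).
A voiceless velar stop is [k], so the surface segment is [k].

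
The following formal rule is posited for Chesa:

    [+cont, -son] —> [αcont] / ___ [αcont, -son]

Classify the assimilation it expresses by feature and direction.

regressive manner assimilation

The shared variable α links the value of [cont] on the target to that of the neighbouring obstruent. [cont] distinguishes stops from fricatives — a manner-of-articulation feature — so this is manner assimilation.
The conditioning segment sits to the right of the focus bar, meaning the trigger follows the segment that changes — regressive assimilation.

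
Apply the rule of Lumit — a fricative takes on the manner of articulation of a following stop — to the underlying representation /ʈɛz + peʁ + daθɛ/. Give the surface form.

The rule targets /z/ (voiced alveolar fricative), which sits before the trigger /p/ (stop).
A voiced alveolar stop is [d], so the surface segment is [d].
The same rule applies at the second boundary: /ʁ/ → [ɢ] next to /d/.

[ʈɛdpeɢdaθɛ]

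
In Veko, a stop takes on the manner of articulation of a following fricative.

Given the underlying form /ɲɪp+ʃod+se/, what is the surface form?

The rule targets /p/ (voiceless bilabial stop), which sits before the trigger /ʃ/ (fricative).
The voiceless bilabial fricative is [ɸ], so /p/ → [ɸ].
At the second juncture, /d/ likewise becomes [z] adjacent to /s/.

[ɲɪɸʃozse]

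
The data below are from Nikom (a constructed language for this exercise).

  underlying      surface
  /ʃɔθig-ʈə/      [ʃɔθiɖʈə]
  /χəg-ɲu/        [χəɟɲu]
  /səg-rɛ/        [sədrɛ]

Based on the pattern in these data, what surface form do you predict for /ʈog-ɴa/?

The data show regressive place assimilation: /g/ → [ɖ] before /ʈ/; /g/ → [ɟ] before /ɲ/; /g/ → [d] before /r/. In each pair only place changes, matching the following consonant, while manner and voice stay constant.
/g/ is a voiced velar stop. The following trigger /ɴ/ is uvular, so /g/ must become uvular as well.
The voiced uvular stop is [ɢ], so /g/ → [ɢ].

[ʈoɢɴa]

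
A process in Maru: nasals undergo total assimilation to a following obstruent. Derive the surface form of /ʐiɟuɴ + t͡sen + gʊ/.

[ʐiɟut͡st͡seggʊ]

/ɴ/ is the segment targeted by the rule; it sits immediately before /t͡s/, so it assimilates completely and surfaces as [t͡s].
The same rule applies at the second boundary: /n/ → [g] next to /g/.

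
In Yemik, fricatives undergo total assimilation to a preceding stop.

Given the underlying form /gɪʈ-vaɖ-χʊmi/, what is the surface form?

/v/ is the segment targeted by the rule; it sits immediately after /ʈ/, so it assimilates completely and surfaces as [ʈ].
At the second juncture, /χ/ likewise becomes [ɖ] adjacent to /ɖ/.

[gɪʈʈaɖɖʊmi]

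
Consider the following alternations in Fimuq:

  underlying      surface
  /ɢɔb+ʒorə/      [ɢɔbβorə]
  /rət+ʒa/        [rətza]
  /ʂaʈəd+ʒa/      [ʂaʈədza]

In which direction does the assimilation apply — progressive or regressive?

Underlying /ʒ/ is realised as [β] next to /b/; /b/ itself does not change.
/ʒ/ is postalveolar while /b/ is bilabial; the output [β] is bilabial, matching the trigger — so the feature that spreads is place.
The other alternating forms pattern the same way: /ʒ/ → [z] after /t/ (postalveolar → alveolar, matching alveolar); /ʒ/ → [z] after /d/ (postalveolar → alveolar, matching alveolar) — only place changes, and always toward the preceding segment.
Since the segment that changes follows the conditioning segment, the assimilation is progressive.

progressive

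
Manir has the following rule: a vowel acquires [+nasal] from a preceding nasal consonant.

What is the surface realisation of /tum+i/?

[tumĩ]

/i/ sits next to the nasal /m/ and is therefore nasalised to [ĩ].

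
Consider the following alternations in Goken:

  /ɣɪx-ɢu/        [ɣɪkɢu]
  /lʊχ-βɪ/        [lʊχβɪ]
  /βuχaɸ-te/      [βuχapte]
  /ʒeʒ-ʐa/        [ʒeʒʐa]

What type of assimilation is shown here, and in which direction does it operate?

Underlying /x/ is realised as [k] next to /ɢ/; /ɢ/ itself does not change.
/x/ is a fricative while /ɢ/ is a stop; the output [k] is a stop, matching the trigger — so the feature that spreads is manner.
Place and voice are unchanged, so the assimilation is partial, not total.
Checking the remaining alternation: /ɸ/ → [p] before /t/ (fricative → stop, matching a stop) — only manner changes, and always toward the following segment.
No alternation appears in [lʊχβɪ], [ʒeʒʐa]: there the adjacent consonants already agree in manner (/χ/ and /β/ are both fricatives; /ʒ/ and /ʐ/ are both fricatives), so these forms are consistent with the same rule.
The trigger is the following segment, so the direction is regressive (anticipatory).

regressive manner assimilation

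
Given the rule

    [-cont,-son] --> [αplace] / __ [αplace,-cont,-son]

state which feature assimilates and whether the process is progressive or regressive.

regressive place assimilation

The rule copies the place features (abbreviated [place]) from the environment onto the target, so the assimilating feature is place.
Since the environment is written after the underscore, the trigger follows the target; the direction is regressive.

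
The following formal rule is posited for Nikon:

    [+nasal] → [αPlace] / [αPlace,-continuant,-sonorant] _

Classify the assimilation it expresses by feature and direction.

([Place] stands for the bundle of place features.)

The shared variable α links the value of the place features (abbreviated [Place]) on the target to the same value on the neighbouring segment, so place is the feature that assimilates.
The conditioning segment sits to the left of the focus bar, meaning the trigger precedes the segment that changes — progressive assimilation.

progressive place assimilation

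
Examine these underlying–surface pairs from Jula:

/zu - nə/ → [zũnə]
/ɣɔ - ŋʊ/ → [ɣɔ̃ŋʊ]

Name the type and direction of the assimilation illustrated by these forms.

regressive nasality assimilation (vowel nasalisation)

The vowel /u/ surfaces as nasalised [ũ] next to the following nasal /n/ — it has acquired the [+nasal] feature of its neighbour.
The other form shows the same pattern: /ɔ/ → [ɔ̃] before /ŋ/ — each time a vowel is nasalised next to a following nasal.
Because the conditioning nasal is to the right of the vowel that changes, the process is regressive (anticipatory).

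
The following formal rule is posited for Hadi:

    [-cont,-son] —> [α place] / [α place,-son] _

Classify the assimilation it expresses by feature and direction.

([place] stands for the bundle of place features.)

progressive place assimilation

The rule copies the place features (abbreviated [place]) from the environment onto the target, so the assimilating feature is place.
Since the environment is written before the underscore, the trigger precedes the target; the direction is progressive.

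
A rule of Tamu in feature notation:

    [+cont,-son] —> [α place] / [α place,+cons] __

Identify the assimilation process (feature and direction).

progressive place assimilation

The shared variable α links the value of the place features (abbreviated [place]) on the target to the same value on the neighbouring segment, so place is the feature that assimilates.
The conditioning segment sits to the left of the focus bar, meaning the trigger precedes the segment that changes — progressive assimilation.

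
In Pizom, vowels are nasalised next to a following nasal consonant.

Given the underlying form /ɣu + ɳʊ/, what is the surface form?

The vowel /u/ is adjacent to the following nasal /ɳ/, so it acquires [+nasal] and surfaces as [ũ].

[ɣũɳʊ]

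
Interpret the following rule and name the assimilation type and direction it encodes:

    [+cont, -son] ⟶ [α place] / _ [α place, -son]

regressive place assimilation

The shared variable α links the value of the place features (abbreviated [place]) on the target to the same value on the neighbouring segment, so place is the feature that assimilates.
The conditioning segment sits to the right of the focus bar, meaning the trigger follows the segment that changes — regressive assimilation.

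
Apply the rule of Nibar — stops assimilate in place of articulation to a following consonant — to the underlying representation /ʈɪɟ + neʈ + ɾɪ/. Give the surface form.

/ɟ/ is a voiced palatal stop. The following trigger /n/ is alveolar, so /ɟ/ must become alveolar as well.
A voiced alveolar stop is [d], so the surface segment is [d].
At the second juncture, /ʈ/ likewise becomes [t] adjacent to /ɾ/.

[ʈɪdnetɾɪ]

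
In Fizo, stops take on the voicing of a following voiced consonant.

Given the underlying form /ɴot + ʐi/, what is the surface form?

[ɴodʐi]

The rule targets /t/ (voiceless alveolar stop), which sits before the trigger /ʐ/ (voiced).
A voiced alveolar stop is [d], so the surface segment is [d].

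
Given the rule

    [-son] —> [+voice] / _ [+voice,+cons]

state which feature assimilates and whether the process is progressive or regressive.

regressive voicing assimilation

The target ([-son], obstruents) acquires [+voice] next to a voiced consonant ([+voice,+cons]) — it takes on the voicing of its neighbour, so the feature that spreads is voicing.
The conditioning segment sits to the right of the focus bar, meaning the trigger follows the segment that changes — regressive assimilation.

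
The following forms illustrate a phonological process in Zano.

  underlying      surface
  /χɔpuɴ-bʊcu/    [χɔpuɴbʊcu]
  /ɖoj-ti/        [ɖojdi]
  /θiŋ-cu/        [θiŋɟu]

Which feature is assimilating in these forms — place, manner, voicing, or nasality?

Underlying /t/ is realised as [d] next to /j/; /j/ itself does not change.
/t/ is voiceless while /j/ is voiced; the output [d] is voiced, matching the trigger — so the feature that spreads is voicing.
Checking the remaining alternation: /c/ → [ɟ] after /ŋ/ (voiceless → voiced, matching voiced) — only voicing changes, and always toward the preceding segment.
No alternation appears in [χɔpuɴbʊcu]: there the adjacent consonants already agree in voicing (/b/ and /ɴ/ are both voiced), so this form is consistent with the same rule.

voicing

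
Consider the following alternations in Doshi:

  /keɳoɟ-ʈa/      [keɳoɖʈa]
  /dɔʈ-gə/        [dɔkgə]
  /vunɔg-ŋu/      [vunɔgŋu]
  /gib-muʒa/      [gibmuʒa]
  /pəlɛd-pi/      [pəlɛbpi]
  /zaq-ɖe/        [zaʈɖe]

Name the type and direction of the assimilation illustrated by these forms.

The segment that alternates is /ɟ/, which surfaces as [ɖ] when adjacent to /ʈ/.
The change palatal → retroflex matches the place of the following /ʈ/, identifying this as place assimilation.
Manner and voice are unchanged, so the assimilation is partial, not total.
The same holds elsewhere in the data: /ʈ/ → [k] before /g/ (retroflex → velar, matching velar); /d/ → [b] before /p/ (alveolar → bilabial, matching bilabial); /q/ → [ʈ] before /ɖ/ (uvular → retroflex, matching retroflex) — only place changes, and always toward the following segment.
Nothing changes in [vunɔgŋu], [gibmuʒa]: there the adjacent consonants already agree in place (/g/ and /ŋ/ are both velar; /b/ and /m/ are both bilabial), so these forms are consistent with the same rule.
Since the segment that changes precedes the conditioning segment, the assimilation is regressive.

regressive place assimilation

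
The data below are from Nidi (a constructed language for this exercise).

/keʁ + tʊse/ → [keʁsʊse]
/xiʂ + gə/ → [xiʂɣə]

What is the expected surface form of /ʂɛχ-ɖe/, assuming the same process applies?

The data show progressive manner assimilation: /t/ → [s] after /ʁ/; /g/ → [ɣ] after /ʂ/. In each pair only manner changes, matching the preceding consonant, while place and voice stay constant.
/ɖ/ is a voiced retroflex stop. The preceding trigger /χ/ is a fricative, so /ɖ/ must become a fricative as well.
Changing only its manner to fricative gives [ʐ] — the voiced retroflex fricative.

[ʂɛχʐe]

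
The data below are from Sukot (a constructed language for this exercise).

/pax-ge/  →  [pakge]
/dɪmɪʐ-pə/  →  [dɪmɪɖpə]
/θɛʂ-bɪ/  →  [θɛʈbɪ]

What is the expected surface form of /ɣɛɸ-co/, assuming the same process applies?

[ɣɛpco]

The data show regressive manner assimilation: /x/ → [k] before /g/; /ʐ/ → [ɖ] before /p/; /ʂ/ → [ʈ] before /b/. In each pair only manner changes, matching the following consonant, while place and voice stay constant.
The rule targets /ɸ/ (voiceless bilabial fricative), which sits before the trigger /c/ (stop).
Changing only its manner to stop gives [p] — the voiceless bilabial stop.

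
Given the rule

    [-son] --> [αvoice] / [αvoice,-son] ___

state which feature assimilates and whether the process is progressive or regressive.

progressive voicing assimilation

The rule copies [voice] from the environment onto the target, so the assimilating feature is voicing.
The conditioning segment sits to the left of the focus bar, meaning the trigger precedes the segment that changes — progressive assimilation.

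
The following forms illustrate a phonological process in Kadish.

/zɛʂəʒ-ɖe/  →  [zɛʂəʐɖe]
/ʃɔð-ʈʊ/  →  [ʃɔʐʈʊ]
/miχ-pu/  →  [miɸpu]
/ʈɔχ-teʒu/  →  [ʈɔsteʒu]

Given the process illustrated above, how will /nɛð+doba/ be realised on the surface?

[nɛzdoba]

The data show regressive place assimilation: /ʒ/ → [ʐ] before /ɖ/; /ð/ → [ʐ] before /ʈ/; /χ/ → [ɸ] before /p/; /χ/ → [s] before /t/. In each pair only place changes, matching the following consonant, while manner and voice stay constant.
/ð/ is a voiced dental fricative. The following trigger /d/ is alveolar, so /ð/ must become alveolar as well.
Changing only its place to alveolar gives [z] — the voiced alveolar fricative.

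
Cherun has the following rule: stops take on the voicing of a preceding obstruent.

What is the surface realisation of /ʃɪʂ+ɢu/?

/ɢ/ is a voiced uvular stop. The preceding trigger /ʂ/ is voiceless, so /ɢ/ must become voiceless as well.
Changing only its voicing to voiceless gives [q] — the voiceless uvular stop.

[ʃɪʂqu]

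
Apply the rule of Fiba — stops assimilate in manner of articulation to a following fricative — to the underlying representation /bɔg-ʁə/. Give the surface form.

/g/ is a voiced velar stop. The following trigger /ʁ/ is a fricative, so /g/ must become a fricative as well.
The voiced velar fricative is [ɣ], so /g/ → [ɣ].

[bɔɣʁə]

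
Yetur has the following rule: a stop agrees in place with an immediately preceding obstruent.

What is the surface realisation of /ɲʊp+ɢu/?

The rule targets /ɢ/ (voiced uvular stop), which sits after the trigger /p/ (bilabial).
Changing only its place to bilabial gives [b] — the voiced bilabial stop.

[ɲʊpbu]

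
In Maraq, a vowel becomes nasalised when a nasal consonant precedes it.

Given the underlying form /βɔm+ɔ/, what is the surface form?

/ɔ/ sits next to the nasal /m/ and is therefore nasalised to [ɔ̃].

[βɔmɔ̃]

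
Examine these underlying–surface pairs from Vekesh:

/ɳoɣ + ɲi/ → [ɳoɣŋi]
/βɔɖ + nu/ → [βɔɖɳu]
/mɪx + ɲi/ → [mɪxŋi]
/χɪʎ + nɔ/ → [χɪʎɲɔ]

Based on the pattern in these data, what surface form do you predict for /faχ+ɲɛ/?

The data show progressive place assimilation: /ɲ/ → [ŋ] after /ɣ/; /n/ → [ɳ] after /ɖ/; /ɲ/ → [ŋ] after /x/; /n/ → [ɲ] after /ʎ/. In each pair only place changes, matching the preceding consonant, while manner and voice stay constant.
The rule targets /ɲ/ (voiced palatal nasal), which sits after the trigger /χ/ (uvular).
Changing only its place to uvular gives [ɴ] — the voiced uvular nasal.

[faχɴɛ]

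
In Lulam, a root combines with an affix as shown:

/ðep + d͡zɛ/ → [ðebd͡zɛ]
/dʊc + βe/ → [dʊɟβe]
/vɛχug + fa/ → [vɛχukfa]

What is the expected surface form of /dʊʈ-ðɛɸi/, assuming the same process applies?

[dʊɖðɛɸi]

The data show regressive voicing assimilation: /p/ → [b] before /d͡z/; /c/ → [ɟ] before /β/; /g/ → [k] before /f/. In each pair only voicing changes, matching the following consonant, while place and manner stay constant.
/ʈ/ is a voiceless retroflex stop. The following trigger /ð/ is voiced, so /ʈ/ must become voiced as well.
Changing only its voicing to voiced gives [ɖ] — the voiced retroflex stop.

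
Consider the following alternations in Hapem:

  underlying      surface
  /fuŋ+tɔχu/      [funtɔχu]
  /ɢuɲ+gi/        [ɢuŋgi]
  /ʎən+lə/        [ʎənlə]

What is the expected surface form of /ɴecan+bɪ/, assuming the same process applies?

[ɴecambɪ]

The data show regressive place assimilation: /ŋ/ → [n] before /t/; /ɲ/ → [ŋ] before /g/. In each pair only place changes, matching the following consonant, while manner and voice stay constant.
Nothing changes in [ʎənlə]: there the adjacent consonants already agree in place (/n/ and /l/ are both alveolar), so this form is consistent with the same rule.
The rule targets /n/ (voiced alveolar nasal), which sits before the trigger /b/ (bilabial).
Changing only its place to bilabial gives [m] — the voiced bilabial nasal.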